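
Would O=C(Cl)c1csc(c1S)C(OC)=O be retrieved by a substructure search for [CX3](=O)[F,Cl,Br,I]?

Yes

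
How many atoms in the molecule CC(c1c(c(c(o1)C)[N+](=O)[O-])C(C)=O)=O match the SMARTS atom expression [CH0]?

The query [CH0] means: aliphatic carbon with no attached hydrogen.
Check the 15 heavy atoms by environment: 1× o (aromatic, H0) → no; 4× c (aromatic, H0) → no; 1× N (charge +1, H0) → no; 1× O (charge -1, H0) → no; 3× O (H0) → no; 3× C (H3) → no; 2× C (H0) → match.
That gives 2 matching atoms.

2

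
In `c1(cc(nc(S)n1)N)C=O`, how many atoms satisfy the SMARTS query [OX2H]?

The query [OX2H] means: aliphatic oxygen with two connections, one of which is H — an -OH oxygen.
Check the 10 heavy atoms by environment: 2× n (aromatic, H0, X2) → no; 3× c (aromatic, H0, X3) → no; 1× c (aromatic, H1, X3) → no; 1× S (H1, X2) → no; 1× C (H1, X3) → no; 1× O (H0, X1) → no; 1× N (H2, X3) → no.
No environment satisfies the query, so 0 matching atoms.

0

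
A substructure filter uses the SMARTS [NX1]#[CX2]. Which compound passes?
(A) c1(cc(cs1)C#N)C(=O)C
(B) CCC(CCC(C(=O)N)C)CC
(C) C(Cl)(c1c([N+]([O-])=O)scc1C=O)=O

A

[NX1]#[CX2] describes a nitrogen triple-bonded to a two-connected carbon (a nitrile).
(A) contains a nitrile (-C#N), which satisfies every atom and bond constraint.
(B) has a primary amide (-C(=O)NH2) but the nitrogen is NX3, not NX1.
(C) has a nitro group (-[N+](=O)[O-]) but there is no C#N triple bond.
So the answer is (A).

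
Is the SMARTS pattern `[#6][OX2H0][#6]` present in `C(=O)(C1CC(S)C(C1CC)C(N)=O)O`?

No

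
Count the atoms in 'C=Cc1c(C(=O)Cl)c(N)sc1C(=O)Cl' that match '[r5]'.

5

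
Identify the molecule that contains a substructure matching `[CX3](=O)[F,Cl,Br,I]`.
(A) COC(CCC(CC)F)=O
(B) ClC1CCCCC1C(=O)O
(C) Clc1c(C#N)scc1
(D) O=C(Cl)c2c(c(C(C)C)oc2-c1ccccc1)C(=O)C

[CX3](=O)[F,Cl,Br,I] describes a carbonyl carbon bonded to a halogen (an acyl halide).
(A) has a methyl-ester group (-C(=O)OCH3) but the carbonyl is bonded to -O-C, not to a halogen.
(B) has a carboxylic acid group (-C(=O)OH) but the carbonyl is bonded to -OH, not to a halogen.
(C) has a chloro substituent but the Cl is not on a carbonyl carbon.
(D) contains an acyl chloride (-C(=O)Cl), which satisfies every atom and bond constraint.
So the answer is (D).

D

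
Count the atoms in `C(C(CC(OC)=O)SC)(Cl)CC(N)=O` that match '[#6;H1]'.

The query [#6;H1] means: any carbon bearing exactly one hydrogen.
Check the 14 heavy atoms by environment: 2× C (H2) → no; 2× C (H1) → match; 1× S (H0) → no; 2× C (H3) → no; 1× Cl (H0) → no; 2× C (H0) → no; 3× O (H0) → no; 1× N (H2) → no.
That gives 2 matching atoms.

2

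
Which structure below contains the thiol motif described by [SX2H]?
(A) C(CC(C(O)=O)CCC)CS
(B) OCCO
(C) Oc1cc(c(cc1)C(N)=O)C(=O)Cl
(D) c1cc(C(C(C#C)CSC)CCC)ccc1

A

[SX2H] describes an aliphatic sulfur with two connections, one being H (a thiol).
(A) contains a thiol (-SH), which satisfies every atom and bond constraint.
(B) has a hydroxyl group (-OH) but it is an -OH, not an -SH.
(C) has a hydroxyl group (-OH) but it is an -OH, not an -SH.
(D) has a methylthio ether (-SCH3) but the sulfur has H0 (bonded to two carbons), not H1.
So the answer is (A).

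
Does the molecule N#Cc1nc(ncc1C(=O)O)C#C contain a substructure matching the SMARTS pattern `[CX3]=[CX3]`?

No

The pattern [CX3]=[CX3] describes a non-aromatic C=C double bond between two sp2 carbons — an alkene.
The closest candidate here is an ethynyl group (-C#CH), but the C-C bond is a triple bond, not a double bond. No other fragment satisfies the full query, so there is no match.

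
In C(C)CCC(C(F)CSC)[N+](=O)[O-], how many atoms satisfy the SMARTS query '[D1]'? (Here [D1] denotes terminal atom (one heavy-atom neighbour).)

5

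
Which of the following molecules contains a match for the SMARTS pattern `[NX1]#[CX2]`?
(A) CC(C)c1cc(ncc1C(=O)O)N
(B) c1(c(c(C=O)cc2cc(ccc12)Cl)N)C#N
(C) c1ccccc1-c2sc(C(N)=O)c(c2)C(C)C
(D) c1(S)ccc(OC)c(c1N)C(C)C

[NX1]#[CX2] describes a nitrogen triple-bonded to a two-connected carbon (a nitrile).
(A) has a primary amino group (-NH2) but the nitrogen is NX3 (three connections), not NX1 triple-bonded.
(B) contains a nitrile (-C#N), which satisfies every atom and bond constraint.
(C) has a primary amide (-C(=O)NH2) but the nitrogen is NX3, not NX1.
(D) has a primary amino group (-NH2) but the nitrogen is NX3 (three connections), not NX1 triple-bonded.
So the answer is (B).

B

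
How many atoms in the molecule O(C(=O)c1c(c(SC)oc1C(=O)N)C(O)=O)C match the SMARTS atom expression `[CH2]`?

0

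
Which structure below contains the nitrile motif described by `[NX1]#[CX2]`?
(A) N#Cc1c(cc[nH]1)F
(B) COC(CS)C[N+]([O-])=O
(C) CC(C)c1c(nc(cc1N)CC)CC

A

[NX1]#[CX2] describes a nitrogen triple-bonded to a two-connected carbon (a nitrile).
(A) contains a nitrile (-C#N), which satisfies every atom and bond constraint.
(B) has a nitro group (-[N+](=O)[O-]) but there is no C#N triple bond.
(C) has a primary amino group (-NH2) but the nitrogen is NX3 (three connections), not NX1 triple-bonded.
So the answer is (A).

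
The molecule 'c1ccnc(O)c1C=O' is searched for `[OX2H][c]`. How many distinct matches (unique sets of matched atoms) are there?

1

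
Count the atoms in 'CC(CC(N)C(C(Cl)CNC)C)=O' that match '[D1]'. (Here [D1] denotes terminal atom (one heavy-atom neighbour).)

The query [D1] means: atom with exactly one heavy-atom neighbour (degree 1).
Check the 13 heavy atoms by environment: 2× C (D2) → no; 4× C (D3) → no; 3× C (D1) → match; 1× Cl (D1) → match; 1× N (D1) → match; 1× N (D2) → no; 1× O (D1) → match.
Summing the matching environments: 3 + 1 + 1 + 1 = 6 matching atoms.

6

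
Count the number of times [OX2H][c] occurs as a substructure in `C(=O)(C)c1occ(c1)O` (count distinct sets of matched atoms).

[OX2H][c] is the SMARTS for a phenol: a hydroxyl oxygen attached to an aromatic carbon.
Exactly one fragment in the molecule meets all constraints, giving 1 match.

1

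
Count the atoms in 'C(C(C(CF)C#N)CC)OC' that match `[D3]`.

2

The query [D3] means: atom with exactly three heavy-atom neighbours.
Check the 11 heavy atoms by environment: 4× C (D2) → no; 2× C (D3) → match; 1× O (D2) → no; 2× C (D1) → no; 1× F (D1) → no; 1× N (D1) → no.
That gives 2 matching atoms.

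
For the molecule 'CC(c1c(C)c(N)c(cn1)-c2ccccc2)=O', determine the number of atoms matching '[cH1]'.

6

Check the 17 heavy atoms by environment: 1× n (aromatic, H0) → no; 6× c (aromatic, H1) → match; 5× c (aromatic, H0) → no; 1× N (H2) → no; 1× C (H0) → no; 1× O (H0) → no; 2× C (H3) → no.
That gives 6 matching atoms.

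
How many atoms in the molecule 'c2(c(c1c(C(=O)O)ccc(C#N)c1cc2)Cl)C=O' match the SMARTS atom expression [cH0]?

6

The query [cH0] means: aromatic carbon with no attached hydrogen (substituted or ring-fusion).
Check the 18 heavy atoms by environment: 6× c (aromatic, H0) → match; 4× c (aromatic, H1) → no; 2× C (H0) → no; 1× N (H0) → no; 1× C (H1) → no; 2× O (H0) → no; 1× Cl (H0) → no; 1× O (H1) → no.
That gives 6 matching atoms.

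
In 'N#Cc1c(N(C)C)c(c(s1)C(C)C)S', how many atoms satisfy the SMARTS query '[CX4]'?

5

The query [CX4] means: C with X4: aliphatic carbon with exactly 4 total connections (bonds + H).
Check the 14 heavy atoms by environment: 1× s (aromatic, X2) → no; 4× c (aromatic, X3) → no; 1× S (X2) → no; 1× C (X2) → no; 1× N (X1) → no; 5× C (X4) → match; 1× N (X3) → no.
That gives 5 matching atoms.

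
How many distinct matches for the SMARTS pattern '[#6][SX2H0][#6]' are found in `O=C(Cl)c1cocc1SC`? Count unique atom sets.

1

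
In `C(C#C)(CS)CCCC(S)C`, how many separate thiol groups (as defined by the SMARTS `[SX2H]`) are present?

[SX2H] is the SMARTS for a thiol: an aliphatic sulfur with two connections, one being H.
The molecule carries 2 separate instances of a thiol (-SH) meeting every constraint; each maps to a distinct set of atoms, giving 2 matches.

2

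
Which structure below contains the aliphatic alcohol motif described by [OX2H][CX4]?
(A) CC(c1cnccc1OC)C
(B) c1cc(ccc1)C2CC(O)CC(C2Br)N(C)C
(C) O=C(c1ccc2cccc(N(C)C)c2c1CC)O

B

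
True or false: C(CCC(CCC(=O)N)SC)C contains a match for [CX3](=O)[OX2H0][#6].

The pattern [CX3](=O)[OX2H0][#6] describes a carbonyl carbon bonded to an oxygen that is itself bonded to carbon (no H on that O) — an ester.
The closest candidate here is a primary amide (-C(=O)NH2), but the carbonyl is bonded to N, not to an O-C linkage. No other fragment satisfies the full query, so there is no match.

False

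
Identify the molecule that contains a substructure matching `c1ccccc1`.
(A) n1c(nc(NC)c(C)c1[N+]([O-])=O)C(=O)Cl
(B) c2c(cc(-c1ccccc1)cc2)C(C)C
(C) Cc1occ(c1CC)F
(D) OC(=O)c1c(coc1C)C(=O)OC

B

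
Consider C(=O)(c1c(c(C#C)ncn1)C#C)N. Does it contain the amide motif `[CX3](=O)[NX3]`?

Yes

The pattern [CX3](=O)[NX3] describes a carbonyl carbon bonded to a trivalent nitrogen — an amide.
The molecule carries a primary amide (-C(=O)NH2), whose atoms satisfy every constraint of the query, so the pattern matches.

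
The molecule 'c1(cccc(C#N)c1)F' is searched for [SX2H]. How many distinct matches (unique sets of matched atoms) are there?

[SX2H] is the SMARTS for a thiol: an aliphatic sulfur with two connections, one being H.
No fragment in the molecule satisfies every constraint, giving 0 matches.

0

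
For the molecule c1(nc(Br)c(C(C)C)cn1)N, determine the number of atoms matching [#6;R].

4

The query [#6;R] means: carbon that is part of a ring.
Check the 11 heavy atoms by environment: 2× n (aromatic, in 6-ring) → no; 4× c (aromatic, in 6-ring) → match; 1× N (acyclic) → no; 3× C (acyclic) → no; 1× Br (acyclic) → no.
That gives 4 matching atoms.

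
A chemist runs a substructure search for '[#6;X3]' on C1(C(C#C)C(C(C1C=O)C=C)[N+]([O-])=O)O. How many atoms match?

3

The query [#6;X3] means: any carbon (aromatic or not) with three total connections.
Check the 15 heavy atoms by environment: 5× C (X4) → no; 1× O (X2) → no; 1× N (charge +1, X3) → no; 1× O (charge -1, X1) → no; 2× O (X1) → no; 3× C (X3) → match; 2× C (X2) → no.
That gives 3 matching atoms.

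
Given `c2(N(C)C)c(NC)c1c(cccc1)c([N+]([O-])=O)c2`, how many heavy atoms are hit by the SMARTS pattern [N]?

The query [N] means: uppercase N matches aliphatic (non-aromatic) nitrogen only.
Check the 18 heavy atoms by environment: 10× c (aromatic) → no; 1× N (charge +1) → match; 1× O (charge -1) → no; 1× O → no; 2× N → match; 3× C → no.
Summing the matching environments: 1 + 2 = 3 matching atoms.

3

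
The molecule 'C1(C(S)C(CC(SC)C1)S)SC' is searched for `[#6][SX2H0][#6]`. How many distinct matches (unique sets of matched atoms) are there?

2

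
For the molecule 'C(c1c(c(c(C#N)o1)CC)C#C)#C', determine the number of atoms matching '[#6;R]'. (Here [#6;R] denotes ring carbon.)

4

Check the 13 heavy atoms by environment: 1× o (aromatic, in 5-ring) → no; 4× c (aromatic, in 5-ring) → match; 7× C (acyclic) → no; 1× N (acyclic) → no.
That gives 4 matching atoms.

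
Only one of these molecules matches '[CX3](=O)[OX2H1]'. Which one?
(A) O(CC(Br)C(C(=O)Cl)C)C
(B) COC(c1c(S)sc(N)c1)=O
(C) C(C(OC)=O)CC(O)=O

[CX3](=O)[OX2H1] describes an sp2 carbon double-bonded to O and single-bonded to an -OH oxygen (a carboxylic acid).
(A) has an acyl chloride (-C(=O)Cl) but the carbonyl is bonded to Cl, not to an -OH oxygen.
(B) has a methyl-ester group (-C(=O)OCH3) but the singly-bonded O has no H (OX2H0, not OX2H1).
(C) contains a carboxylic acid group (-C(=O)OH), which satisfies every atom and bond constraint.
So the answer is (C).

C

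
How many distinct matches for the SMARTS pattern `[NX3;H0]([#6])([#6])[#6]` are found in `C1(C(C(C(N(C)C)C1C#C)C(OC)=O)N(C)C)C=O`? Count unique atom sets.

2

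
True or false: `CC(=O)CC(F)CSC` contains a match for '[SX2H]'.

The pattern [SX2H] describes an aliphatic sulfur with two connections, one being H — a thiol.
The closest candidate here is a methylthio ether (-SCH3), but the sulfur has H0 (bonded to two carbons), not H1. No other fragment satisfies the full query, so there is no match.

False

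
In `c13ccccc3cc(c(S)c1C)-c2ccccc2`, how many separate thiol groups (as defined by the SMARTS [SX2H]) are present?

[SX2H] is the SMARTS for a thiol: an aliphatic sulfur with two connections, one being H.
Exactly one fragment in the molecule meets all constraints, giving 1 match.

1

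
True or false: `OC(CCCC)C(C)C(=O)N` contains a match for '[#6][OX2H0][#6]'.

The pattern [#6][OX2H0][#6] describes an aliphatic oxygen bridging two carbons with no H on the oxygen — an ether.
The closest candidate here is a hydroxyl group (-OH), but the oxygen has H1, not H0 bridging two carbons. No other fragment satisfies the full query, so there is no match.

False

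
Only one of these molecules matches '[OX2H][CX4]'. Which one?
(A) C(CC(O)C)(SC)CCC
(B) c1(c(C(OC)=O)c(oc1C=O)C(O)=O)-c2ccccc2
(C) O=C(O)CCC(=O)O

A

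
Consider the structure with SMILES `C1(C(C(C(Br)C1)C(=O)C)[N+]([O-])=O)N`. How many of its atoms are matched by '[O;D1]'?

3

Check the 13 heavy atoms by environment: 5× C (D3) → no; 1× C (D2) → no; 2× O (D1) → match; 1× C (D1) → no; 1× N (D1) → no; 1× N (charge +1, D3) → no; 1× O (charge -1, D1) → match; 1× Br (D1) → no.
Summing the matching environments: 2 + 1 = 3 matching atoms.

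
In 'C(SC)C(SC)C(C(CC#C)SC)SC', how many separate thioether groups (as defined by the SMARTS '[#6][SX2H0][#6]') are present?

4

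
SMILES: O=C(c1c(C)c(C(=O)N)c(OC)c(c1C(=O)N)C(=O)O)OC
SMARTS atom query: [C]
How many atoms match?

7

The query [C] means: uppercase C matches aliphatic (non-aromatic) carbon only.
Check the 22 heavy atoms by environment: 6× c (aromatic) → no; 7× C → match; 7× O → no; 2× N → no.
That gives 7 matching atoms.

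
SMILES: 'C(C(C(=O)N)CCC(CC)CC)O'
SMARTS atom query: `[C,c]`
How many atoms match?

10

The query [C,c] means: comma = OR; matches aliphatic or aromatic carbon — same as #6.
Check the 13 heavy atoms by environment: 10× C → match; 2× O → no; 1× N → no.
That gives 10 matching atoms.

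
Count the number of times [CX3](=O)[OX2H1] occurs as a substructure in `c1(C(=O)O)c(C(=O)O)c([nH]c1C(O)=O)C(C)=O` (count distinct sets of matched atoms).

[CX3](=O)[OX2H1] is the SMARTS for a carboxylic acid: an sp2 carbon double-bonded to O and single-bonded to an -OH oxygen.
The molecule carries 3 separate instances of a carboxylic acid group (-C(=O)OH) meeting every constraint; each maps to a distinct set of atoms, giving 3 matches.

3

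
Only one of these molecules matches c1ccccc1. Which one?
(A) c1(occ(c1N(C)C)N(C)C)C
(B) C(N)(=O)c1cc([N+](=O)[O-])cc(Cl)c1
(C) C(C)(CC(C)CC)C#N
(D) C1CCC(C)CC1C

B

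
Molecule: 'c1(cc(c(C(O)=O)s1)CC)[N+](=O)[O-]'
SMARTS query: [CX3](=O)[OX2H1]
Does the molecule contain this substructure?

The pattern [CX3](=O)[OX2H1] describes an sp2 carbon double-bonded to O and single-bonded to an -OH oxygen — a carboxylic acid.
The molecule carries a carboxylic acid group (-C(=O)OH), whose atoms satisfy every constraint of the query, so the pattern matches.

Yes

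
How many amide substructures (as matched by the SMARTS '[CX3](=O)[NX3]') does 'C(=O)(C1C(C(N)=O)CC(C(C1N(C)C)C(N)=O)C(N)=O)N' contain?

4

[CX3](=O)[NX3] is the SMARTS for an amide: a carbonyl carbon bonded to a trivalent nitrogen.
The molecule carries 4 separate instances of a primary amide (-C(=O)NH2) meeting every constraint; each maps to a distinct set of atoms, giving 4 matches.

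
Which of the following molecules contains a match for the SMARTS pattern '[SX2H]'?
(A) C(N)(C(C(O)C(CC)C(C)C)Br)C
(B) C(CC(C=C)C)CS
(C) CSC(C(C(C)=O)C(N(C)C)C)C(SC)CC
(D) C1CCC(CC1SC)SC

[SX2H] describes an aliphatic sulfur with two connections, one being H (a thiol).
(A) has a hydroxyl group (-OH) but it is an -OH, not an -SH.
(B) contains a thiol (-SH), which satisfies every atom and bond constraint.
(C) has a methylthio ether (-SCH3) but the sulfur has H0 (bonded to two carbons), not H1.
(D) has a methylthio ether (-SCH3) but the sulfur has H0 (bonded to two carbons), not H1.
So the answer is (B).

B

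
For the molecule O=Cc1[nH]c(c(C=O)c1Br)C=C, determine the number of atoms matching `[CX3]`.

4

The query [CX3] means: C with X3: aliphatic carbon with exactly 3 total connections.
Check the 12 heavy atoms by environment: 1× n (aromatic, X3) → no; 4× c (aromatic, X3) → no; 4× C (X3) → match; 2× O (X1) → no; 1× Br (X1) → no.
That gives 4 matching atoms.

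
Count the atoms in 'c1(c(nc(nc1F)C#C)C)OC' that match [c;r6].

4

The query [c;r6] means: aromatic carbon that belongs to a six-membered ring.
Check the 12 heavy atoms by environment: 2× n (aromatic, in 6-ring) → no; 4× c (aromatic, in 6-ring) → match; 4× C (acyclic) → no; 1× O (acyclic) → no; 1× F (acyclic) → no.
That gives 4 matching atoms.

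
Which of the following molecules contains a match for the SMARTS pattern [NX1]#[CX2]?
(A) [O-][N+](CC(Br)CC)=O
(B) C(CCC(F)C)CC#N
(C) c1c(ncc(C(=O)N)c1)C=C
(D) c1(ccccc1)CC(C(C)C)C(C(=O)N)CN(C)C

[NX1]#[CX2] describes a nitrogen triple-bonded to a two-connected carbon (a nitrile).
(A) has a nitro group (-[N+](=O)[O-]) but there is no C#N triple bond.
(B) contains a nitrile (-C#N), which satisfies every atom and bond constraint.
(C) has a primary amide (-C(=O)NH2) but the nitrogen is NX3, not NX1.
(D) has a primary amide (-C(=O)NH2) but the nitrogen is NX3, not NX1.
So the answer is (B).

B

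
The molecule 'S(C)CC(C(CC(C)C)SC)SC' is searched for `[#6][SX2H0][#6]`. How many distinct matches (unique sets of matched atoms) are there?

3

[#6][SX2H0][#6] is the SMARTS for a thioether: an aliphatic sulfur bridging two carbons with no H on the sulfur.
The molecule carries 3 separate instances of a methylthio ether (-SCH3) meeting every constraint; each maps to a distinct set of atoms, giving 3 matches.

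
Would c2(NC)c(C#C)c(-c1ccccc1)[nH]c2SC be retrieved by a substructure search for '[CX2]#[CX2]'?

Yes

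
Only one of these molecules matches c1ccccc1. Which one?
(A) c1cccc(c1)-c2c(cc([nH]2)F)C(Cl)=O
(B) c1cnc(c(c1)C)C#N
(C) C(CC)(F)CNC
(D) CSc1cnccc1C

c1ccccc1 describes six aromatic carbons in a ring (a benzene ring).
(A) contains a phenyl ring, which satisfies every atom and bond constraint.
(B) has a methyl group (-CH3) but no six-membered all-carbon aromatic ring is present.
(C) has a methyl group (-CH3) but no six-membered all-carbon aromatic ring is present.
(D) has a methyl group (-CH3) but no six-membered all-carbon aromatic ring is present.
So the answer is (A).

A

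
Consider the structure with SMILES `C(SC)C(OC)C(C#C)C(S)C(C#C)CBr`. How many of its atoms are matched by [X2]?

Check the 16 heavy atoms by environment: 8× C (X4) → no; 1× Br (X1) → no; 2× S (X2) → match; 1× O (X2) → match; 4× C (X2) → match.
Summing the matching environments: 2 + 1 + 4 = 7 matching atoms.

7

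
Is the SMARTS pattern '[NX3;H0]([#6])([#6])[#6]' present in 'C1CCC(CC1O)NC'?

No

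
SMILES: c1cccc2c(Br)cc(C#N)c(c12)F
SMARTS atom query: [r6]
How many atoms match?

10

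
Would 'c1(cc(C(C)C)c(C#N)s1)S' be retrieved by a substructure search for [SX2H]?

Yes

The pattern [SX2H] describes an aliphatic sulfur with two connections, one being H — a thiol.
The molecule carries a thiol (-SH), whose atoms satisfy every constraint of the query, so the pattern matches.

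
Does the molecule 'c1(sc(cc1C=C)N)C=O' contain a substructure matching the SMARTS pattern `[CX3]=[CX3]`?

Yes

The pattern [CX3]=[CX3] describes a non-aromatic C=C double bond between two sp2 carbons — an alkene.
The molecule carries a vinyl group (-CH=CH2), whose atoms satisfy every constraint of the query, so the pattern matches.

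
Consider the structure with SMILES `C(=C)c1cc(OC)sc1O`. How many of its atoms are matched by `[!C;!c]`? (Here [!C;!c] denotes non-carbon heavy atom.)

Check the 10 heavy atoms by environment: 1× s (aromatic) → match; 4× c (aromatic) → no; 2× O → match; 3× C → no.
Summing the matching environments: 1 + 2 = 3 matching atoms.

3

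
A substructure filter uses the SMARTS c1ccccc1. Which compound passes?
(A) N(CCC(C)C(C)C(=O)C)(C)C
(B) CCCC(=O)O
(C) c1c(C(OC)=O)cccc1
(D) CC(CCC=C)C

c1ccccc1 describes six aromatic carbons in a ring (a benzene ring).
(A) has a methyl group (-CH3) but no six-membered all-carbon aromatic ring is present.
(B) has a methyl group (-CH3) but no six-membered all-carbon aromatic ring is present.
(C) contains the required atom environment, so the pattern matches.
(D) has a methyl group (-CH3) but no six-membered all-carbon aromatic ring is present.
So the answer is (C).

C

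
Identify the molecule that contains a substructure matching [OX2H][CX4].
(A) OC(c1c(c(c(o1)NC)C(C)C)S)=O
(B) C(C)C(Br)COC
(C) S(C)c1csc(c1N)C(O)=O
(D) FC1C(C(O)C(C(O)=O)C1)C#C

[OX2H][CX4] describes a hydroxyl oxygen bound to an sp3 (X4) carbon (an aliphatic alcohol).
(A) has a carboxylic acid group (-C(=O)OH) but the -OH is on a CX3 carbonyl carbon, not a CX4 carbon.
(B) has a methoxy ether (-OCH3) but the oxygen has H0 (ether), not H1.
(C) has a carboxylic acid group (-C(=O)OH) but the -OH is on a CX3 carbonyl carbon, not a CX4 carbon.
(D) contains a hydroxyl group (-OH), which satisfies every atom and bond constraint.
So the answer is (D).

D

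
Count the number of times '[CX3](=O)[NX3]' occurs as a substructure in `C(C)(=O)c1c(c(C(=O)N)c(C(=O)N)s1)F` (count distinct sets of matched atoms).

2

[CX3](=O)[NX3] is the SMARTS for an amide: a carbonyl carbon bonded to a trivalent nitrogen.
The molecule carries 2 separate instances of a primary amide (-C(=O)NH2) meeting every constraint; each maps to a distinct set of atoms, giving 2 matches.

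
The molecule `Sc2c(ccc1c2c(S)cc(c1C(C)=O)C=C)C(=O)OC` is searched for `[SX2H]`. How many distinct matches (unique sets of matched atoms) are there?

2

[SX2H] is the SMARTS for a thiol: an aliphatic sulfur with two connections, one being H.
The molecule carries 2 separate instances of a thiol (-SH) meeting every constraint; each maps to a distinct set of atoms, giving 2 matches.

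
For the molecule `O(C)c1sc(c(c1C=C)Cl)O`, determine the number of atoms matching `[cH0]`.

The query [cH0] means: aromatic carbon with no attached hydrogen (substituted or ring-fusion).
Check the 11 heavy atoms by environment: 1× s (aromatic, H0) → no; 4× c (aromatic, H0) → match; 1× O (H1) → no; 1× Cl (H0) → no; 1× O (H0) → no; 1× C (H3) → no; 1× C (H1) → no; 1× C (H2) → no.
That gives 4 matching atoms.

4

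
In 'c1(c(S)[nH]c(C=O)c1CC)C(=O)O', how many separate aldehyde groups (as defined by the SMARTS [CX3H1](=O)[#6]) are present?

[CX3H1](=O)[#6] is the SMARTS for an aldehyde: an sp2 carbon with one H, double-bonded to O and single-bonded to carbon.
Exactly one fragment in the molecule meets all constraints, giving 1 match.

1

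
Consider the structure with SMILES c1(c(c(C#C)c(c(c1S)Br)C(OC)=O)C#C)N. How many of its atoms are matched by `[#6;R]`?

6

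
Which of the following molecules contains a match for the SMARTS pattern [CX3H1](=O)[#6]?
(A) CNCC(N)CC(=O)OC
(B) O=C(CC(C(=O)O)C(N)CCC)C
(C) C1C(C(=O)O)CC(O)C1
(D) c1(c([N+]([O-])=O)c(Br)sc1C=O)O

D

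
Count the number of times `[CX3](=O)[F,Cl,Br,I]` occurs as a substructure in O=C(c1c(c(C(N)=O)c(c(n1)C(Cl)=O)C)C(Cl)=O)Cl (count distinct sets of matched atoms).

3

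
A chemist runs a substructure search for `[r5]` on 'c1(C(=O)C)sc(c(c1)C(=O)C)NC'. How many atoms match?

5

Check the 13 heavy atoms by environment: 1× s (aromatic, in 5-ring) → match; 4× c (aromatic, in 5-ring) → match; 5× C (acyclic) → no; 2× O (acyclic) → no; 1× N (acyclic) → no.
Summing the matching environments: 1 + 4 = 5 matching atoms.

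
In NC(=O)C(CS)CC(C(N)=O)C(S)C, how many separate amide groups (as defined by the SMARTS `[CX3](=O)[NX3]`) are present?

[CX3](=O)[NX3] is the SMARTS for an amide: a carbonyl carbon bonded to a trivalent nitrogen.
The molecule carries 2 separate instances of a primary amide (-C(=O)NH2) meeting every constraint; each maps to a distinct set of atoms, giving 2 matches.

2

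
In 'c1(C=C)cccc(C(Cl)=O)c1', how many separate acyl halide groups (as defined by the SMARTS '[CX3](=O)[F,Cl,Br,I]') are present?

[CX3](=O)[F,Cl,Br,I] is the SMARTS for an acyl halide: a carbonyl carbon bonded to a halogen.
Exactly one fragment in the molecule meets all constraints, giving 1 match.

1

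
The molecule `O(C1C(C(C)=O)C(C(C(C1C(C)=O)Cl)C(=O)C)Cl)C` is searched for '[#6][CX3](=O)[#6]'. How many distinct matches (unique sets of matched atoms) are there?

3

[#6][CX3](=O)[#6] is the SMARTS for a ketone: a carbonyl carbon (no H) flanked by two carbons.
The molecule carries 3 separate instances of an acetyl/ketone group (-C(=O)CH3) meeting every constraint; each maps to a distinct set of atoms, giving 3 matches.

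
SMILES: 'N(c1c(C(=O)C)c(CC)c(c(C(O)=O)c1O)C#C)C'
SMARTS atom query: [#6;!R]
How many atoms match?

The query [#6;!R] means: carbon not in any ring.
Check the 19 heavy atoms by environment: 6× c (aromatic, in 6-ring) → no; 8× C (acyclic) → match; 4× O (acyclic) → no; 1× N (acyclic) → no.
That gives 8 matching atoms.

8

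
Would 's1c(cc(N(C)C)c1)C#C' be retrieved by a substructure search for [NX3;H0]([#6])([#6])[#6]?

The pattern [NX3;H0]([#6])([#6])[#6] describes a trivalent nitrogen with no H, bonded to three carbons — a tertiary amine.
The molecule carries a dimethylamino group (-N(CH3)2), whose atoms satisfy every constraint of the query, so the pattern matches.

Yes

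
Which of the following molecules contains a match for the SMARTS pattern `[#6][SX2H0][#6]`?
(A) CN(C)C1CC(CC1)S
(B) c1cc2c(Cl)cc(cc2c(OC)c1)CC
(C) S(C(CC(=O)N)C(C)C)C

C

[#6][SX2H0][#6] describes an aliphatic sulfur bridging two carbons with no H on the sulfur (a thioether).
(A) has a thiol (-SH) but the sulfur has H1, not H0 bridging two carbons.
(B) has a methoxy ether (-OCH3) but the bridging atom is O, not S.
(C) contains a methylthio ether (-SCH3), which satisfies every atom and bond constraint.
So the answer is (C).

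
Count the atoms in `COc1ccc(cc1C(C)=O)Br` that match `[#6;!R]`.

3

The query [#6;!R] means: carbon not in any ring.
Check the 12 heavy atoms by environment: 6× c (aromatic, in 6-ring) → no; 2× O (acyclic) → no; 3× C (acyclic) → match; 1× Br (acyclic) → no.
That gives 3 matching atoms.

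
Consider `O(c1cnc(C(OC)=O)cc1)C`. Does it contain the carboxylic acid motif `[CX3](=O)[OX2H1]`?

The pattern [CX3](=O)[OX2H1] describes an sp2 carbon double-bonded to O and single-bonded to an -OH oxygen — a carboxylic acid.
The closest candidate here is a methyl-ester group (-C(=O)OCH3), but the singly-bonded O has no H (OX2H0, not OX2H1). No other fragment satisfies the full query, so there is no match.

No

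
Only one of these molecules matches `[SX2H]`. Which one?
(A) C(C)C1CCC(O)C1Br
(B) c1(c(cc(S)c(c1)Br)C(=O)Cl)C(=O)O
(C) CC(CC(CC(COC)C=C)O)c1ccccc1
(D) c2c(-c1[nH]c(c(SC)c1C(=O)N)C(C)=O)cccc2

[SX2H] describes an aliphatic sulfur with two connections, one being H (a thiol).
(A) has a hydroxyl group (-OH) but it is an -OH, not an -SH.
(B) contains a thiol (-SH), which satisfies every atom and bond constraint.
(C) has a hydroxyl group (-OH) but it is an -OH, not an -SH.
(D) has a methylthio ether (-SCH3) but the sulfur has H0 (bonded to two carbons), not H1.
So the answer is (B).

B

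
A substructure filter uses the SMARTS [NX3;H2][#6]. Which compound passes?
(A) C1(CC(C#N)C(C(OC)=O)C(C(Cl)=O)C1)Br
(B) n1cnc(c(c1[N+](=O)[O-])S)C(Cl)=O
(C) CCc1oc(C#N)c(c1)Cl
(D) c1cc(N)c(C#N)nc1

D

[NX3;H2][#6] describes a trivalent nitrogen with two H attached to carbon (a primary amine).
(A) has a nitrile (-C#N) but the nitrogen is NX1 (triple-bonded), not NX3 with two H.
(B) has a nitro group (-[N+](=O)[O-]) but the nitrogen is [N+] with no H, not NX3H2.
(C) has a nitrile (-C#N) but the nitrogen is NX1 (triple-bonded), not NX3 with two H.
(D) contains a primary amino group (-NH2), which satisfies every atom and bond constraint.
So the answer is (D).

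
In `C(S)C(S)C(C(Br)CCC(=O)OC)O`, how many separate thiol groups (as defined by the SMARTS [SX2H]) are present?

[SX2H] is the SMARTS for a thiol: an aliphatic sulfur with two connections, one being H.
The molecule carries 2 separate instances of a thiol (-SH) meeting every constraint; each maps to a distinct set of atoms, giving 2 matches.

2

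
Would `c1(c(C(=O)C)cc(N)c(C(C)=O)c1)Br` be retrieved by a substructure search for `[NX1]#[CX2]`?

The pattern [NX1]#[CX2] describes a nitrogen triple-bonded to a two-connected carbon — a nitrile.
The closest candidate here is a primary amino group (-NH2), but the nitrogen is NX3 (three connections), not NX1 triple-bonded. No other fragment satisfies the full query, so there is no match.

No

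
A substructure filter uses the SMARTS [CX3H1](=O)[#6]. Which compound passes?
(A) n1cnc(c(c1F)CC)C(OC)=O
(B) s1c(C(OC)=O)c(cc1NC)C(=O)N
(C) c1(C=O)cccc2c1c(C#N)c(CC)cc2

C

[CX3H1](=O)[#6] describes an sp2 carbon with one H, double-bonded to O and single-bonded to carbon (an aldehyde).
(A) has a methyl-ester group (-C(=O)OCH3) but the carbonyl carbon has H0, not H1.
(B) has a methyl-ester group (-C(=O)OCH3) but the carbonyl carbon has H0, not H1.
(C) contains an aldehyde (-CHO), which satisfies every atom and bond constraint.
So the answer is (C).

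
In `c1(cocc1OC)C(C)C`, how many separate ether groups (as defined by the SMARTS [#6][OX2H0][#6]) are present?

1

[#6][OX2H0][#6] is the SMARTS for an ether: an aliphatic oxygen bridging two carbons with no H on the oxygen.
Exactly one fragment in the molecule meets all constraints, giving 1 match.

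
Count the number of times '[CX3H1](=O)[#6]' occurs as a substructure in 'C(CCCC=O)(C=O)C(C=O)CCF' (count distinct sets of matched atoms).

3

[CX3H1](=O)[#6] is the SMARTS for an aldehyde: an sp2 carbon with one H, double-bonded to O and single-bonded to carbon.
The molecule carries 3 separate instances of an aldehyde (-CHO) meeting every constraint; each maps to a distinct set of atoms, giving 3 matches.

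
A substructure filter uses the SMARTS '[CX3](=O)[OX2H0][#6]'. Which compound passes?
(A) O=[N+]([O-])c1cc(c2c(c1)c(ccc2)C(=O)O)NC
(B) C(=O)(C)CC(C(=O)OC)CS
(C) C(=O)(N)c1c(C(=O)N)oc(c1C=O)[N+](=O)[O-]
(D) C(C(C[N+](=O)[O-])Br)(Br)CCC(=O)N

[CX3](=O)[OX2H0][#6] describes a carbonyl carbon bonded to an oxygen that is itself bonded to carbon (no H on that O) (an ester).
(A) has a carboxylic acid group (-C(=O)OH) but the singly-bonded O carries H (OX2H1, not H0).
(B) contains a methyl-ester group (-C(=O)OCH3), which satisfies every atom and bond constraint.
(C) has a primary amide (-C(=O)NH2) but the carbonyl is bonded to N, not to an O-C linkage.
(D) has a primary amide (-C(=O)NH2) but the carbonyl is bonded to N, not to an O-C linkage.
So the answer is (B).

B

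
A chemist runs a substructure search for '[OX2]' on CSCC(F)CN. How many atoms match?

The query [OX2] means: aliphatic oxygen with two total connections — ether, hydroxyl, or ester single-bond O.
Check the 7 heavy atoms by environment: 4× C (X4) → no; 1× F (X1) → no; 1× S (X2) → no; 1× N (X3) → no.
No environment satisfies the query, so 0 matching atoms.

0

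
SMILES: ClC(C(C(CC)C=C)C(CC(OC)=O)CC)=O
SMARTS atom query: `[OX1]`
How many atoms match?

2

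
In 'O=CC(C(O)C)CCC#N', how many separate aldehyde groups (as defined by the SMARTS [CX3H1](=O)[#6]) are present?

1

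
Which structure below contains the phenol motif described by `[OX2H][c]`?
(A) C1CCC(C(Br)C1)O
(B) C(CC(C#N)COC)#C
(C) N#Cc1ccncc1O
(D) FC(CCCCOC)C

C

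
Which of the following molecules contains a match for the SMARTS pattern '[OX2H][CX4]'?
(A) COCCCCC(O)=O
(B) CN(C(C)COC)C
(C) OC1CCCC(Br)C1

C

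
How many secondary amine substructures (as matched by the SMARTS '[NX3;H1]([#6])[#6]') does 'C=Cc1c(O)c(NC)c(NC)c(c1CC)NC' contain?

3

[NX3;H1]([#6])[#6] is the SMARTS for a secondary amine: a trivalent nitrogen with one H, bonded to two carbons.
The molecule carries 3 separate instances of an N-methylamino group (-NHCH3) meeting every constraint; each maps to a distinct set of atoms, giving 3 matches.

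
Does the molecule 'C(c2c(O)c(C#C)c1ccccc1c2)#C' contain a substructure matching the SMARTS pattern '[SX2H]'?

No

The pattern [SX2H] describes an aliphatic sulfur with two connections, one being H — a thiol.
The closest candidate here is a hydroxyl group (-OH), but it is an -OH, not an -SH. No other fragment satisfies the full query, so there is no match.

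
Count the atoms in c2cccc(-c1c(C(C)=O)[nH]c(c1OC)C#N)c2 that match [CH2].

0

The query [CH2] means: aliphatic carbon with exactly two hydrogens.
Check the 18 heavy atoms by environment: 1× n (aromatic, H1) → no; 5× c (aromatic, H0) → no; 2× C (H0) → no; 1× N (H0) → no; 2× O (H0) → no; 2× C (H3) → no; 5× c (aromatic, H1) → no.
No environment satisfies the query, so 0 matching atoms.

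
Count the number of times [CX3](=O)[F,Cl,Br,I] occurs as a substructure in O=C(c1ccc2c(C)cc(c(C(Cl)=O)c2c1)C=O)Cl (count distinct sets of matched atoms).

[CX3](=O)[F,Cl,Br,I] is the SMARTS for an acyl halide: a carbonyl carbon bonded to a halogen.
The molecule carries 2 separate instances of an acyl chloride (-C(=O)Cl) meeting every constraint; each maps to a distinct set of atoms, giving 2 matches.

2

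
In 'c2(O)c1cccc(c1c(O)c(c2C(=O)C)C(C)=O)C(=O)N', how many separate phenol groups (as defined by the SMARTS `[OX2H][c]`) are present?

[OX2H][c] is the SMARTS for a phenol: a hydroxyl oxygen attached to an aromatic carbon.
The molecule carries 2 separate instances of a hydroxyl group (-OH) meeting every constraint; each maps to a distinct set of atoms, giving 2 matches.

2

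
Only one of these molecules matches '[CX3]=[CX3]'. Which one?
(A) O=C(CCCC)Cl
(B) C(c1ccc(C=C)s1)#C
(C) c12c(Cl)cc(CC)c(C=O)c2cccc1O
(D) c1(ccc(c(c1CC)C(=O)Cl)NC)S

B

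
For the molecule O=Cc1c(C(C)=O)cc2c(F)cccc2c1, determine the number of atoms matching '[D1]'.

4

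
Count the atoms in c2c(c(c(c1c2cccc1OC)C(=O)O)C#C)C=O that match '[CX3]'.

2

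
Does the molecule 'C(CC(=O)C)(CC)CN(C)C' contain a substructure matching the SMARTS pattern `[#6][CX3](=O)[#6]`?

The pattern [#6][CX3](=O)[#6] describes a carbonyl carbon (no H) flanked by two carbons — a ketone.
The molecule carries an acetyl/ketone group (-C(=O)CH3), whose atoms satisfy every constraint of the query, so the pattern matches.

Yes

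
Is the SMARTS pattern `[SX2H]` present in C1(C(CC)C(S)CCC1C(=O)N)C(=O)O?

Yes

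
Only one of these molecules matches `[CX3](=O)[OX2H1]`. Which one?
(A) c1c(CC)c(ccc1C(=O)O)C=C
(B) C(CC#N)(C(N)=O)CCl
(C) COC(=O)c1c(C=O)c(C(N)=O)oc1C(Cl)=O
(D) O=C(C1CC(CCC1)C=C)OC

[CX3](=O)[OX2H1] describes an sp2 carbon double-bonded to O and single-bonded to an -OH oxygen (a carboxylic acid).
(A) contains a carboxylic acid group (-C(=O)OH), which satisfies every atom and bond constraint.
(B) has a primary amide (-C(=O)NH2) but the carbonyl is bonded to N, not to an -OH oxygen.
(C) has an acyl chloride (-C(=O)Cl) but the carbonyl is bonded to Cl, not to an -OH oxygen.
(D) has a methyl-ester group (-C(=O)OCH3) but the singly-bonded O has no H (OX2H0, not OX2H1).
So the answer is (A).

A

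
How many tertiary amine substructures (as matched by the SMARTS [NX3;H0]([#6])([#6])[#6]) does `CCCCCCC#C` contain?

0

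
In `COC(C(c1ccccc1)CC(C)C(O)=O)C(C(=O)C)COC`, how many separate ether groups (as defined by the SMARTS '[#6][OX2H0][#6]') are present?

2

[#6][OX2H0][#6] is the SMARTS for an ether: an aliphatic oxygen bridging two carbons with no H on the oxygen.
The molecule carries 2 separate instances of a methoxy ether (-OCH3) meeting every constraint; each maps to a distinct set of atoms, giving 2 matches.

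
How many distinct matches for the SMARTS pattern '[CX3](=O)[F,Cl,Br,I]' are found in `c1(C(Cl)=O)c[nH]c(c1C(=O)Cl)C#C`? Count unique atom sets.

[CX3](=O)[F,Cl,Br,I] is the SMARTS for an acyl halide: a carbonyl carbon bonded to a halogen.
The molecule carries 2 separate instances of an acyl chloride (-C(=O)Cl) meeting every constraint; each maps to a distinct set of atoms, giving 2 matches.

2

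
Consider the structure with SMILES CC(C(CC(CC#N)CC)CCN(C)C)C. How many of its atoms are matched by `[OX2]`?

0

The query [OX2] means: aliphatic oxygen with two total connections — ether, hydroxyl, or ester single-bond O.
Check the 16 heavy atoms by environment: 13× C (X4) → no; 1× C (X2) → no; 1× N (X1) → no; 1× N (X3) → no.
No environment satisfies the query, so 0 matching atoms.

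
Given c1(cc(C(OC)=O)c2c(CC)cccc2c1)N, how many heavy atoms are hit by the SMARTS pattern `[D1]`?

4

The query [D1] means: atom with exactly one heavy-atom neighbour (degree 1).
Check the 17 heavy atoms by environment: 5× c (aromatic, D3) → no; 5× c (aromatic, D2) → no; 1× N (D1) → match; 1× C (D3) → no; 1× O (D1) → match; 1× O (D2) → no; 2× C (D1) → match; 1× C (D2) → no.
Summing the matching environments: 1 + 1 + 2 = 4 matching atoms.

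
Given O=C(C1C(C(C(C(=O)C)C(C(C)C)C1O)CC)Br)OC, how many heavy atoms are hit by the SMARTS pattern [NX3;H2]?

0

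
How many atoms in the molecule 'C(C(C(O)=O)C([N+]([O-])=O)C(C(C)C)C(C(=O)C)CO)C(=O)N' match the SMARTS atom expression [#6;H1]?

5

The query [#6;H1] means: any carbon bearing exactly one hydrogen.
Check the 22 heavy atoms by environment: 2× C (H2) → no; 5× C (H1) → match; 3× C (H3) → no; 3× C (H0) → no; 4× O (H0) → no; 1× N (H2) → no; 2× O (H1) → no; 1× N (charge +1, H0) → no; 1× O (charge -1, H0) → no.
That gives 5 matching atoms.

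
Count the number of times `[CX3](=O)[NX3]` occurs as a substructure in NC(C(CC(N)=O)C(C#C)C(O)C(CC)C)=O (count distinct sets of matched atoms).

[CX3](=O)[NX3] is the SMARTS for an amide: a carbonyl carbon bonded to a trivalent nitrogen.
The molecule carries 2 separate instances of a primary amide (-C(=O)NH2) meeting every constraint; each maps to a distinct set of atoms, giving 2 matches.

2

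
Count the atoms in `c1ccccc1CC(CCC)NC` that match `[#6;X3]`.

6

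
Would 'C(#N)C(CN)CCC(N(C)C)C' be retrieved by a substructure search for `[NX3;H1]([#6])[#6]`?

No

The pattern [NX3;H1]([#6])[#6] describes a trivalent nitrogen with one H, bonded to two carbons — a secondary amine.
The closest candidate here is a primary amino group (-NH2), but the nitrogen has H2 and only one carbon neighbour. No other fragment satisfies the full query, so there is no match.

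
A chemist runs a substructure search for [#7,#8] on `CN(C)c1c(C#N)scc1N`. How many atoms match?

3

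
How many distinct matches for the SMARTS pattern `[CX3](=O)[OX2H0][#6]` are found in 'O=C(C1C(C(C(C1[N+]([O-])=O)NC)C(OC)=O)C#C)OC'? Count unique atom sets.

2

[CX3](=O)[OX2H0][#6] is the SMARTS for an ester: a carbonyl carbon bonded to an oxygen that is itself bonded to carbon (no H on that O).
The molecule carries 2 separate instances of a methyl-ester group (-C(=O)OCH3) meeting every constraint; each maps to a distinct set of atoms, giving 2 matches.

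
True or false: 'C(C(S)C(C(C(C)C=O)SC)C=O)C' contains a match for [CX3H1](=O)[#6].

True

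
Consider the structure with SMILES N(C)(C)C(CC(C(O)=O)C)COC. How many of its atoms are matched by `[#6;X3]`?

The query [#6;X3] means: any carbon (aromatic or not) with three total connections.
Check the 13 heavy atoms by environment: 8× C (X4) → no; 1× N (X3) → no; 1× C (X3) → match; 1× O (X1) → no; 2× O (X2) → no.
That gives 1 matching atom.

1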